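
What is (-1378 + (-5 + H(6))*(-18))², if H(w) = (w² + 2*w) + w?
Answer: 5107600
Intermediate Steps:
H(w) = w² + 3*w
(-1378 + (-5 + H(6))*(-18))² = (-1378 + (-5 + 6*(3 + 6))*(-18))² = (-1378 + (-5 + 6*9)*(-18))² = (-1378 + (-5 + 54)*(-18))² = (-1378 + 49*(-18))² = (-1378 - 882)² = (-2260)² = 5107600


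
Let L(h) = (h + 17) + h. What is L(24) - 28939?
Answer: -28874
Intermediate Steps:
L(h) = 17 + 2*h (L(h) = (17 + h) + h = 17 + 2*h)
L(24) - 28939 = (17 + 2*24) - 28939 = (17 + 48) - 28939 = 65 - 28939 = -28874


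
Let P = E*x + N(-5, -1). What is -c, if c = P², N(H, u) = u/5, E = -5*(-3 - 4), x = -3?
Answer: -276676/25 ≈ -11067.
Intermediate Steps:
E = 35 (E = -5*(-7) = 35)
N(H, u) = u/5 (N(H, u) = u*(⅕) = u/5)
P = -526/5 (P = 35*(-3) + (⅕)*(-1) = -105 - ⅕ = -526/5 ≈ -105.20)
c = 276676/25 (c = (-526/5)² = 276676/25 ≈ 11067.)
-c = -1*276676/25 = -276676/25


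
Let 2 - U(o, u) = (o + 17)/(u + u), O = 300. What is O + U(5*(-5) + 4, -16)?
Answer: 2415/8 ≈ 301.88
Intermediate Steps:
U(o, u) = 2 - (17 + o)/(2*u) (U(o, u) = 2 - (o + 17)/(u + u) = 2 - (17 + o)/(2*u))
O + U(5*(-5) + 4, -16) = 300 + (½)*(-17 - (5*(-5) + 4) + 4*(-16))/(-16) = 300 + (½)*(-1/16)*(-17 - (-25 + 4) - 64) = 300 + (½)*(-1/16)*(-17 - 1*(-21) - 64) = 300 + (½)*(-1/16)*(-17 + 21 - 64) = 300 + (½)*(-1/16)*(-60) = 300 + 15/8 = 2415/8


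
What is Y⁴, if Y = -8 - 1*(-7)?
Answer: 1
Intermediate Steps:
Y = -1 (Y = -8 + 7 = -1)
Y⁴ = (-1)⁴ = 1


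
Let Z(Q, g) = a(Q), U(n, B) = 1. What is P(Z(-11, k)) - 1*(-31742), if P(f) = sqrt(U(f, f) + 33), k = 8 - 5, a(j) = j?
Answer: 31742 + sqrt(34) ≈ 31748.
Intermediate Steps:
k = 3
Z(Q, g) = Q
P(f) = sqrt(34) (P(f) = sqrt(1 + 33) = sqrt(34))
P(Z(-11, k)) - 1*(-31742) = sqrt(34) - 1*(-31742) = sqrt(34) + 31742 = 31742 + sqrt(34)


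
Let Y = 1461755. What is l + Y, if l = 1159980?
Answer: 2621735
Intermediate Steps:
l + Y = 1159980 + 1461755 = 2621735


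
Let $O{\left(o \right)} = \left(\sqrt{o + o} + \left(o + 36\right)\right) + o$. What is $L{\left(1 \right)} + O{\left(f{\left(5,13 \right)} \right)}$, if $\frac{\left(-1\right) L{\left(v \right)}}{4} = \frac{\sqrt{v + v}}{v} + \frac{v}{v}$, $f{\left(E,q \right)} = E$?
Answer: $42 + \sqrt{10} - 4 \sqrt{2} \approx 39.505$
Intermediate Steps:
$O{\left(o \right)} = 36 + 2 o + \sqrt{2} \sqrt{o}$ ($O{\left(o \right)} = \left(\sqrt{2 o} + \left(36 + o\right)\right) + o = \left(\sqrt{2} \sqrt{o} + \left(36 + o\right)\right) + o = \left(36 + o + \sqrt{2} \sqrt{o}\right) + o = 36 + 2 o + \sqrt{2} \sqrt{o}$)
$L{\left(v \right)} = -4 - \frac{4 \sqrt{2}}{\sqrt{v}}$ ($L{\left(v \right)} = - 4 \left(\frac{\sqrt{v + v}}{v} + \frac{v}{v}\right) = - 4 \left(\frac{\sqrt{2 v}}{v} + 1\right) = - 4 \left(\frac{\sqrt{2} \sqrt{v}}{v} + 1\right) = - 4 \left(\frac{\sqrt{2}}{\sqrt{v}} + 1\right) = - 4 \left(1 + \frac{\sqrt{2}}{\sqrt{v}}\right) = -4 - \frac{4 \sqrt{2}}{\sqrt{v}}$)
$L{\left(1 \right)} + O{\left(f{\left(5,13 \right)} \right)} = \left(-4 - 4 \sqrt{2} \frac{1}{\sqrt{1}}\right) + \left(36 + 2 \cdot 5 + \sqrt{2} \sqrt{5}\right) = \left(-4 - 4 \sqrt{2} \cdot 1\right) + \left(36 + 10 + \sqrt{10}\right) = \left(-4 - 4 \sqrt{2}\right) + \left(46 + \sqrt{10}\right) = 42 + \sqrt{10} - 4 \sqrt{2}$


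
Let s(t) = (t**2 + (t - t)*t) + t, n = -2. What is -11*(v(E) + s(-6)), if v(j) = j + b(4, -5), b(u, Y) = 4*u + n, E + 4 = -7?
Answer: -363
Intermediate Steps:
E = -11 (E = -4 - 7 = -11)
b(u, Y) = -2 + 4*u (b(u, Y) = 4*u - 2 = -2 + 4*u)
v(j) = 14 + j (v(j) = j + (-2 + 4*4) = j + (-2 + 16) = j + 14 = 14 + j)
s(t) = t + t**2 (s(t) = (t**2 + 0*t) + t = (t**2 + 0) + t = t**2 + t = t + t**2)
-11*(v(E) + s(-6)) = -11*((14 - 11) - 6*(1 - 6)) = -11*(3 - 6*(-5)) = -11*(3 + 30) = -11*33 = -363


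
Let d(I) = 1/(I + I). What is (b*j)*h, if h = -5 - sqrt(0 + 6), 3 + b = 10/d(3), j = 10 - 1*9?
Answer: -285 - 57*sqrt(6) ≈ -424.62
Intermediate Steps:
j = 1 (j = 10 - 9 = 1)
d(I) = 1/(2*I)
b = 57 (b = -3 + 10/(((1/2)/3)) = -3 + 10/(((1/2)*(1/3))) = -3 + 10/(1/6) = -3 + 10*6 = -3 + 60 = 57)
h = -5 - sqrt(6) ≈ -7.4495
(b*j)*h = (57*1)*(-5 - sqrt(6)) = 57*(-5 - sqrt(6)) = -285 - 57*sqrt(6)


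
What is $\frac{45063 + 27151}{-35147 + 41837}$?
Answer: $\frac{36107}{3345} \approx 10.794$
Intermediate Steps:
$\frac{45063 + 27151}{-35147 + 41837} = \frac{72214}{6690} = 72214 \cdot \frac{1}{6690} = \frac{36107}{3345}$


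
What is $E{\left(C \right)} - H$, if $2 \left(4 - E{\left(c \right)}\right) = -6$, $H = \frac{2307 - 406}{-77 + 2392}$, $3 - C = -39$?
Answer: $\frac{14304}{2315} \approx 6.1788$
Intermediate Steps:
$C = 42$ ($C = 3 - -39 = 3 + 39 = 42$)
$H = \frac{1901}{2315} \approx 0.82117$
$E{\left(c \right)} = 7$ ($E{\left(c \right)} = 4 - -3 = 4 + 3 = 7$)
$E{\left(C \right)} - H = 7 - \frac{1901}{2315} = \frac{14304}{2315}$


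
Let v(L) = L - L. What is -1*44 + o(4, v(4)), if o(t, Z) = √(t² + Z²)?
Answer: -40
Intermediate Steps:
v(L) = 0
o(t, Z) = √(Z² + t²)
-1*44 + o(4, v(4)) = -1*44 + √(0² + 4²) = -44 + √(0 + 16) = -44 + √16 = -44 + 4 = -40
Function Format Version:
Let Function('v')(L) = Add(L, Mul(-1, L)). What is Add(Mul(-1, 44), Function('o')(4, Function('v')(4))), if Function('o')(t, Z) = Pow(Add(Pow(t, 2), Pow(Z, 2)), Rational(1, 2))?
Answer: -40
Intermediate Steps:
Function('v')(L) = 0
Function('o')(t, Z) = Pow(Add(Pow(Z, 2), Pow(t, 2)), Rational(1, 2))
Add(Mul(-1, 44), Function('o')(4, Function('v')(4))) = Add(Mul(-1, 44), Pow(Add(Pow(0, 2), Pow(4, 2)), Rational(1, 2))) = Add(-44, Pow(Add(0, 16), Rational(1, 2))) = Add(-44, Pow(16, Rational(1, 2))) = Add(-44, 4) = -40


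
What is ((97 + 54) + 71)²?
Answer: 49284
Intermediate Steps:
((97 + 54) + 71)² = (151 + 71)² = 222² = 49284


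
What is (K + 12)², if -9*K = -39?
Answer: 2401/9 ≈ 266.78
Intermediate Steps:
K = 13/3 (K = -⅑*(-39) = 13/3 ≈ 4.3333)
(K + 12)² = (13/3 + 12)² = (49/3)² = 2401/9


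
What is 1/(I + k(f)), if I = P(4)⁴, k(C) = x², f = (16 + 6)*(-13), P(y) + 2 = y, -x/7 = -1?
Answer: 1/65 ≈ 0.015385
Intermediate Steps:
x = 7 (x = -7*(-1) = 7)
P(y) = -2 + y
f = -286 (f = 22*(-13) = -286)
k(C) = 49 (k(C) = 7² = 49)
I = 16 (I = (-2 + 4)⁴ = 2⁴ = 16)
1/(I + k(f)) = 1/(16 + 49) = 1/65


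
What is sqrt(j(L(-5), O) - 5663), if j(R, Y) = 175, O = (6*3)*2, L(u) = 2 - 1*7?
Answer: 28*I*sqrt(7) ≈ 74.081*I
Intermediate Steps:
L(u) = -5 (L(u) = 2 - 7 = -5)
O = 36 (O = 18*2 = 36)
sqrt(j(L(-5), O) - 5663) = sqrt(175 - 5663) = sqrt(-5488) = 28*I*sqrt(7)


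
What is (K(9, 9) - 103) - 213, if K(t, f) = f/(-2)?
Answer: -641/2 ≈ -320.50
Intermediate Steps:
K(t, f) = -f/2 (K(t, f) = f*(-½) = -f/2)
(K(9, 9) - 103) - 213 = (-½*9 - 103) - 213 = (-9/2 - 103) - 213 = -215/2 - 213 = -641/2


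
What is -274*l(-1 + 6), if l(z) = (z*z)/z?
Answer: -1370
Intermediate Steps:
l(z) = z (l(z) = z²/z = z)
-274*l(-1 + 6) = -274*(-1 + 6) = -274*5 = -1370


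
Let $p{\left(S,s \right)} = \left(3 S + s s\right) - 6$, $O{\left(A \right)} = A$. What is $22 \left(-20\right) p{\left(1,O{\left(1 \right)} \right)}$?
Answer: $880$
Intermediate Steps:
$p{\left(S,s \right)} = -6 + s^{2} + 3 S$ ($p{\left(S,s \right)} = \left(3 S + s^{2}\right) - 6 = \left(s^{2} + 3 S\right) - 6 = -6 + s^{2} + 3 S$)
$22 \left(-20\right) p{\left(1,O{\left(1 \right)} \right)} = 22 \left(-20\right) \left(-6 + 1^{2} + 3 \cdot 1\right) = - 440 \left(-6 + 1 + 3\right) = \left(-440\right) \left(-2\right) = 880$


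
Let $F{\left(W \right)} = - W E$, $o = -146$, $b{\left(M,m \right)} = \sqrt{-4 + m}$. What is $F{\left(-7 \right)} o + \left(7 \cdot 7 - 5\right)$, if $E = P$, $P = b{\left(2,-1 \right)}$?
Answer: $44 - 1022 i \sqrt{5} \approx 44.0 - 2285.3 i$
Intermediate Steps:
$P = i \sqrt{5}$ ($P = \sqrt{-4 - 1} = \sqrt{-5} = i \sqrt{5} \approx 2.2361 i$)
$E = i \sqrt{5} \approx 2.2361 i$
$F{\left(W \right)} = - i W \sqrt{5}$ ($F{\left(W \right)} = - W i \sqrt{5} = - i W \sqrt{5}$)
$F{\left(-7 \right)} o + \left(7 \cdot 7 - 5\right) = \left(-1\right) i \left(-7\right) \sqrt{5} \left(-146\right) + \left(7 \cdot 7 - 5\right) = 7 i \sqrt{5} \left(-146\right) + \left(49 - 5\right) = - 1022 i \sqrt{5} + 44 = 44 - 1022 i \sqrt{5}$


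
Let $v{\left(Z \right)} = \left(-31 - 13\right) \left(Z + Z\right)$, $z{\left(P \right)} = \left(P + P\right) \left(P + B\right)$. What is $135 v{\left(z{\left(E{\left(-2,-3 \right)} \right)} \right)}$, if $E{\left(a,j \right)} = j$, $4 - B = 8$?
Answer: $-498960$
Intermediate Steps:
$B = -4$ ($B = 4 - 8 = -4$)
$z{\left(P \right)} = 2 P \left(-4 + P\right)$ ($z{\left(P \right)} = \left(P + P\right) \left(P - 4\right) = 2 P \left(-4 + P\right)$)
$v{\left(Z \right)} = - 88 Z$ ($v{\left(Z \right)} = - 44 \cdot 2 Z = - 88 Z$)
$135 v{\left(z{\left(E{\left(-2,-3 \right)} \right)} \right)} = 135 \left(- 88 \cdot 2 \left(-3\right) \left(-4 - 3\right)\right) = 135 \left(- 88 \cdot 2 \left(-3\right) \left(-7\right)\right) = 135 \left(\left(-88\right) 42\right) = 135 \left(-3696\right) = -498960$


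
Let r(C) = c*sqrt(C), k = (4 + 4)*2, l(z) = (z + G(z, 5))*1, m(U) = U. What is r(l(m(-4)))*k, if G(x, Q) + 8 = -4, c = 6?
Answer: 384*I ≈ 384.0*I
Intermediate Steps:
G(x, Q) = -12 (G(x, Q) = -8 - 4 = -12)
l(z) = -12 + z (l(z) = (z - 12)*1 = (-12 + z)*1 = -12 + z)
k = 16 (k = 8*2 = 16)
r(C) = 6*sqrt(C)
r(l(m(-4)))*k = (6*sqrt(-12 - 4))*16 = (6*sqrt(-16))*16 = (6*(4*I))*16 = (24*I)*16 = 384*I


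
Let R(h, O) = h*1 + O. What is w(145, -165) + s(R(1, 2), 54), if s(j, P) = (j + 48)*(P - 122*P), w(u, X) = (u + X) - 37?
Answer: -333291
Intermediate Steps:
w(u, X) = -37 + X + u (w(u, X) = (X + u) - 37 = -37 + X + u)
R(h, O) = O + h (R(h, O) = h + O = O + h)
s(j, P) = -121*P*(48 + j) (s(j, P) = (48 + j)*(-121*P) = -121*P*(48 + j))
w(145, -165) + s(R(1, 2), 54) = (-37 - 165 + 145) - 121*54*(48 + (2 + 1)) = -57 - 121*54*(48 + 3) = -57 - 121*54*51 = -57 - 333234 = -333291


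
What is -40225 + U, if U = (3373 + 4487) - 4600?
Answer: -36965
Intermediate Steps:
U = 3260 (U = 7860 - 4600 = 3260)
-40225 + U = -40225 + 3260 = -36965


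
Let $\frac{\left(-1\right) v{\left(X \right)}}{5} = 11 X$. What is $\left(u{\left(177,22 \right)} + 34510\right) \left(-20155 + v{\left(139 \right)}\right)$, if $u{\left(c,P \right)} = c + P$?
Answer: $-964910200$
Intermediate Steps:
$u{\left(c,P \right)} = P + c$
$v{\left(X \right)} = - 55 X$ ($v{\left(X \right)} = - 5 \cdot 11 X = - 55 X$)
$\left(u{\left(177,22 \right)} + 34510\right) \left(-20155 + v{\left(139 \right)}\right) = \left(\left(22 + 177\right) + 34510\right) \left(-20155 - 7645\right) = \left(199 + 34510\right) \left(-20155 - 7645\right) = 34709 \left(-27800\right) = -964910200$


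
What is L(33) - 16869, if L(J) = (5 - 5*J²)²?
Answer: 29576731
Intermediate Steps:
L(33) - 16869 = 25*(-1 + 33²)² - 16869 = 25*(-1 + 1089)² - 16869 = 25*1088² - 16869 = 25*1183744 - 16869 = 29593600 - 16869 = 29576731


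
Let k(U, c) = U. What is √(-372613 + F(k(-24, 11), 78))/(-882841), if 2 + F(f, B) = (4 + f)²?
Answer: -I*√372215/882841 ≈ -0.00069106*I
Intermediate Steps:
F(f, B) = -2 + (4 + f)²
√(-372613 + F(k(-24, 11), 78))/(-882841) = √(-372613 + (-2 + (4 - 24)²))/(-882841) = √(-372613 + (-2 + (-20)²))*(-1/882841) = √(-372613 + (-2 + 400))*(-1/882841) = √(-372613 + 398)*(-1/882841) = √(-372215)*(-1/882841) = (I*√372215)*(-1/882841) = -I*√372215/882841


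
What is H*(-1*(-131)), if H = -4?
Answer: -524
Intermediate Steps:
H*(-1*(-131)) = -(-4)*(-131) = -4*131 = -524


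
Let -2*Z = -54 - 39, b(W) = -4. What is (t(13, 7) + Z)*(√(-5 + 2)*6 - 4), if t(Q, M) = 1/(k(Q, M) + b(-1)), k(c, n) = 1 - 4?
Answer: -1298/7 + 1947*I*√3/7 ≈ -185.43 + 481.76*I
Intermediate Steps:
k(c, n) = -3
Z = 93/2 (Z = -(-54 - 39)/2 = -½*(-93) = 93/2 ≈ 46.500)
t(Q, M) = -⅐ (t(Q, M) = 1/(-3 - 4) = 1/(-7) = -⅐)
(t(13, 7) + Z)*(√(-5 + 2)*6 - 4) = (-⅐ + 93/2)*(√(-5 + 2)*6 - 4) = 649*(√(-3)*6 - 4)/14 = 649*((I*√3)*6 - 4)/14 = 649*(6*I*√3 - 4)/14 = 649*(-4 + 6*I*√3)/14 = -1298/7 + 1947*I*√3/7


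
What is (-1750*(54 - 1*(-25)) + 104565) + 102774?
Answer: 69089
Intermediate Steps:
(-1750*(54 - 1*(-25)) + 104565) + 102774 = (-1750*(54 + 25) + 104565) + 102774 = (-1750*79 + 104565) + 102774 = (-138250 + 104565) + 102774 = -33685 + 102774 = 69089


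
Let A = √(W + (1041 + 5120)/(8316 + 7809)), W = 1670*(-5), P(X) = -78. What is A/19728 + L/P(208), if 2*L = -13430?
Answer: 6715/78 + I*√86841244905/63622800 ≈ 86.09 + 0.0046318*I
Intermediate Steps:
L = -6715 (L = (½)*(-13430) = -6715)
W = -8350
A = I*√86841244905/3225 (A = √(-8350 + (1041 + 5120)/(8316 + 7809)) = √(-8350 + 6161/16125) = √(-134637589/16125) = I*√86841244905/3225 ≈ 91.376*I)
A/19728 + L/P(208) = (I*√86841244905/3225)/19728 - 6715/(-78) = (I*√86841244905/3225)*(1/19728) - 6715*(-1/78) = I*√86841244905/63622800 + 6715/78 = 6715/78 + I*√86841244905/63622800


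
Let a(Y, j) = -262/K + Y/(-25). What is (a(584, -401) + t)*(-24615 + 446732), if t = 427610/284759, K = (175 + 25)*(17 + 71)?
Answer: -23136939200106297/2505879200 ≈ -9.2331e+6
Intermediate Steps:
K = 17600 (K = 200*88 = 17600)
a(Y, j) = -131/8800 - Y/25 (a(Y, j) = -262/17600 + Y/(-25) = -262*1/17600 + Y*(-1/25) = -131/8800 - Y/25)
t = 427610/284759 (t = 427610*(1/284759) = 427610/284759 ≈ 1.5017)
(a(584, -401) + t)*(-24615 + 446732) = ((-131/8800 - 1/25*584) + 427610/284759)*(-24615 + 446732) = ((-131/8800 - 584/25) + 427610/284759)*422117 = (-205699/8800 + 427610/284759)*422117 = -54811673541/2505879200*422117 = -23136939200106297/2505879200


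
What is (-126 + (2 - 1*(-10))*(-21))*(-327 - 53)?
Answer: 143640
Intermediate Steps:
(-126 + (2 - 1*(-10))*(-21))*(-327 - 53) = (-126 + (2 + 10)*(-21))*(-380) = (-126 + 12*(-21))*(-380) = (-126 - 252)*(-380) = -378*(-380) = 143640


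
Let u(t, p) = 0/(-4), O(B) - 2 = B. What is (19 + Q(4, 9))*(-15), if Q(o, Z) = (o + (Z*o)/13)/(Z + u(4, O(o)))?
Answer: -11555/39 ≈ -296.28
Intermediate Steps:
O(B) = 2 + B
u(t, p) = 0 (u(t, p) = 0*(-¼) = 0)
Q(o, Z) = (o + Z*o/13)/Z (Q(o, Z) = (o + (Z*o)/13)/(Z + 0) = (o + (Z*o)*(1/13))/Z = (o + Z*o/13)/Z)
(19 + Q(4, 9))*(-15) = (19 + ((1/13)*4 + 4/9))*(-15) = (19 + (4/13 + 4*(⅑)))*(-15) = (19 + (4/13 + 4/9))*(-15) = (19 + 88/117)*(-15) = (2311/117)*(-15) = -11555/39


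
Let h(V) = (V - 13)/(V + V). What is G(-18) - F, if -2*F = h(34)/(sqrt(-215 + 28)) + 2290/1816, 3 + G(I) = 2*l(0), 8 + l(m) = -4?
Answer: -47887/1816 - 21*I*sqrt(187)/25432 ≈ -26.37 - 0.011292*I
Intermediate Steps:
l(m) = -12 (l(m) = -8 - 4 = -12)
h(V) = (-13 + V)/(2*V) (h(V) = (-13 + V)/((2*V)) = (-13 + V)*(1/(2*V)) = (-13 + V)/(2*V))
G(I) = -27 (G(I) = -3 + 2*(-12) = -3 - 24 = -27)
F = -1145/1816 + 21*I*sqrt(187)/25432 (F = -(((1/2)*(-13 + 34)/34)/(sqrt(-215 + 28)) + 2290/1816)/2 = -(((1/2)*(1/34)*21)/(sqrt(-187)) + 2290*(1/1816))/2 = -(21/(68*((I*sqrt(187)))) + 1145/908)/2 = -(21*(-I*sqrt(187)/187)/68 + 1145/908)/2 = -(-21*I*sqrt(187)/12716 + 1145/908)/2 = -(1145/908 - 21*I*sqrt(187)/12716)/2 = -1145/1816 + 21*I*sqrt(187)/25432 ≈ -0.63051 + 0.011292*I)
G(-18) - F = -27 - (-1145/1816 + 21*I*sqrt(187)/25432) = -27 + (1145/1816 - 21*I*sqrt(187)/25432) = -47887/1816 - 21*I*sqrt(187)/25432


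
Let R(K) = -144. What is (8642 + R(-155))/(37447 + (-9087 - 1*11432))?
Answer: 4249/8464 ≈ 0.50201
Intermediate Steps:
(8642 + R(-155))/(37447 + (-9087 - 1*11432)) = (8642 - 144)/(37447 + (-9087 - 1*11432)) = 8498/(37447 + (-9087 - 11432)) = 8498/(37447 - 20519) = 8498/16928 = 8498*(1/16928) = 4249/8464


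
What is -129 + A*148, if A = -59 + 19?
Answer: -6049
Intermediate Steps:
A = -40
-129 + A*148 = -129 - 40*148 = -129 - 5920 = -6049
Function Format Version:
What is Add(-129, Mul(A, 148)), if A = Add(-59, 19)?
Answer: -6049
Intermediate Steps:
A = -40
Add(-129, Mul(A, 148)) = Add(-129, Mul(-40, 148)) = Add(-129, -5920) = -6049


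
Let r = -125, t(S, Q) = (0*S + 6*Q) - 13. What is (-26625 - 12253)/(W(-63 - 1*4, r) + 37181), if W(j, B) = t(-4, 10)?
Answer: -19439/18614 ≈ -1.0443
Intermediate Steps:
t(S, Q) = -13 + 6*Q (t(S, Q) = (0 + 6*Q) - 13 = 6*Q - 13 = -13 + 6*Q)
W(j, B) = 47 (W(j, B) = -13 + 6*10 = -13 + 60 = 47)
(-26625 - 12253)/(W(-63 - 1*4, r) + 37181) = (-26625 - 12253)/(47 + 37181) = -38878/37228 = -38878*1/37228 = -19439/18614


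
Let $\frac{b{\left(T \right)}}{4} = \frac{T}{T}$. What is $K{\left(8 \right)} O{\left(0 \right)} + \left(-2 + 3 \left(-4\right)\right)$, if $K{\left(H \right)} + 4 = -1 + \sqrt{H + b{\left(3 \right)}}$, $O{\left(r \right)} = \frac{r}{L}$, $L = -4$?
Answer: $-14$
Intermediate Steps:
$b{\left(T \right)} = 4$ ($b{\left(T \right)} = 4 \frac{T}{T} = 4 \cdot 1 = 4$)
$O{\left(r \right)} = - \frac{r}{4}$ ($O{\left(r \right)} = \frac{r}{-4} = r \left(- \frac{1}{4}\right) = - \frac{r}{4}$)
$K{\left(H \right)} = -5 + \sqrt{4 + H}$ ($K{\left(H \right)} = -4 + \left(-1 + \sqrt{H + 4}\right) = -4 + \left(-1 + \sqrt{4 + H}\right) = -5 + \sqrt{4 + H}$)
$K{\left(8 \right)} O{\left(0 \right)} + \left(-2 + 3 \left(-4\right)\right) = \left(-5 + \sqrt{4 + 8}\right) \left(\left(- \frac{1}{4}\right) 0\right) + \left(-2 + 3 \left(-4\right)\right) = \left(-5 + \sqrt{12}\right) 0 - 14 = \left(-5 + 2 \sqrt{3}\right) 0 - 14 = 0 - 14 = -14$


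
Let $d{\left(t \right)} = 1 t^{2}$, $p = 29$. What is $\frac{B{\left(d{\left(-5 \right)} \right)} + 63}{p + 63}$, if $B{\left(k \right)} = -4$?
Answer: $\frac{59}{92} \approx 0.6413$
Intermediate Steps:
$d{\left(t \right)} = t^{2}$
$\frac{B{\left(d{\left(-5 \right)} \right)} + 63}{p + 63} = \frac{-4 + 63}{29 + 63} = \frac{59}{92}$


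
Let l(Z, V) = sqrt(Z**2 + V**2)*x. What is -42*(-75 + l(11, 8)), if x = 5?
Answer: 3150 - 210*sqrt(185) ≈ 293.69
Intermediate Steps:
l(Z, V) = 5*sqrt(V**2 + Z**2) (l(Z, V) = sqrt(Z**2 + V**2)*5 = sqrt(V**2 + Z**2)*5 = 5*sqrt(V**2 + Z**2))
-42*(-75 + l(11, 8)) = -42*(-75 + 5*sqrt(8**2 + 11**2)) = -42*(-75 + 5*sqrt(64 + 121)) = -42*(-75 + 5*sqrt(185)) = 3150 - 210*sqrt(185)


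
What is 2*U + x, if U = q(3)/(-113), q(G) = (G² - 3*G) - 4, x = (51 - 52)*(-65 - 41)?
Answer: 11986/113 ≈ 106.07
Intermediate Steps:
x = 106 (x = -1*(-106) = 106)
q(G) = -4 + G² - 3*G
U = 4/113 (U = (-4 + 3² - 3*3)/(-113) = (-4 + 9 - 9)*(-1/113) = -4*(-1/113) = 4/113 ≈ 0.035398)
2*U + x = 2*(4/113) + 106 = 8/113 + 106 = 11986/113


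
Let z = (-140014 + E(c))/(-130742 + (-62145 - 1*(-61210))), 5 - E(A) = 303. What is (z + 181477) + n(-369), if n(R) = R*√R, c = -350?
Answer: 23896487241/131677 - 1107*I*√41 ≈ 1.8148e+5 - 7088.3*I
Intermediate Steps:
E(A) = -298 (E(A) = 5 - 1*303 = 5 - 303 = -298)
n(R) = R^(3/2)
z = 140312/131677 (z = (-140014 - 298)/(-130742 + (-62145 - 1*(-61210))) = -140312/(-130742 + (-62145 + 61210)) = -140312/(-130742 - 935) = -140312/(-131677) = -140312*(-1/131677) = 140312/131677 ≈ 1.0656)
(z + 181477) + n(-369) = (140312/131677 + 181477) + (-369)^(3/2) = 23896487241/131677 - 1107*I*√41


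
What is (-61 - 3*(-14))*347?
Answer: -6593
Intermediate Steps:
(-61 - 3*(-14))*347 = (-61 + 42)*347 = -19*347 = -6593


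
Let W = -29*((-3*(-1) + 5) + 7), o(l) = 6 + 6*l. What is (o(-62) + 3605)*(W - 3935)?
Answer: -14154430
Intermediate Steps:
W = -435 (W = -29*((3 + 5) + 7) = -29*(8 + 7) = -29*15 = -435)
(o(-62) + 3605)*(W - 3935) = ((6 + 6*(-62)) + 3605)*(-435 - 3935) = ((6 - 372) + 3605)*(-4370) = (-366 + 3605)*(-4370) = 3239*(-4370) = -14154430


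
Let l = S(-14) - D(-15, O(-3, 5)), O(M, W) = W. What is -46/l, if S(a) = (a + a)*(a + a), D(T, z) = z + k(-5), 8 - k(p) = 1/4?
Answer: -184/3085 ≈ -0.059643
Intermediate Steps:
k(p) = 31/4 (k(p) = 8 - 1/4 = 8 - 1*¼ = 8 - ¼ = 31/4)
D(T, z) = 31/4 + z (D(T, z) = z + 31/4 = 31/4 + z)
S(a) = 4*a² (S(a) = (2*a)*(2*a) = 4*a²)
l = 3085/4 (l = 4*(-14)² - (31/4 + 5) = 4*196 - 1*51/4 = 784 - 51/4 = 3085/4 ≈ 771.25)
-46/l = -46/3085/4 = -46*4/3085 = -184/3085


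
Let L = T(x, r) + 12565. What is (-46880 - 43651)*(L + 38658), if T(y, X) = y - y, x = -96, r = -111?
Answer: -4637269413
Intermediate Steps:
T(y, X) = 0
L = 12565 (L = 0 + 12565 = 12565)
(-46880 - 43651)*(L + 38658) = (-46880 - 43651)*(12565 + 38658) = -90531*51223 = -4637269413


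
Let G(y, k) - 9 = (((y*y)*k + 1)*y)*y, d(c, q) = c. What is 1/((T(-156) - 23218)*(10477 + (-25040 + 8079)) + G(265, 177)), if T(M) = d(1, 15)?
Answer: 1/873035069887 ≈ 1.1454e-12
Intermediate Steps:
T(M) = 1
G(y, k) = 9 + y²*(1 + k*y²) (G(y, k) = 9 + (((y*y)*k + 1)*y)*y = 9 + ((y²*k + 1)*y)*y = 9 + ((k*y² + 1)*y)*y = 9 + ((1 + k*y²)*y)*y = 9 + (y*(1 + k*y²))*y = 9 + y²*(1 + k*y²))
1/((T(-156) - 23218)*(10477 + (-25040 + 8079)) + G(265, 177)) = 1/((1 - 23218)*(10477 + (-25040 + 8079)) + (9 + 265² + 177*265⁴)) = 1/(-23217*(10477 - 16961) + (9 + 70225 + 177*4931550625)) = 1/(-23217*(-6484) + (9 + 70225 + 872884460625)) = 1/(150539028 + 872884530859) = 1/873035069887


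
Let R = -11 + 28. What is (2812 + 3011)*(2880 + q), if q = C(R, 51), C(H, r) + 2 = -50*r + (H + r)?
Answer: 2305908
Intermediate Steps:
R = 17
C(H, r) = -2 + H - 49*r (C(H, r) = -2 + (-50*r + (H + r)) = -2 + (H - 49*r) = -2 + H - 49*r)
q = -2484 (q = -2 + 17 - 49*51 = -2 + 17 - 2499 = -2484)
(2812 + 3011)*(2880 + q) = (2812 + 3011)*(2880 - 2484) = 5823*396 = 2305908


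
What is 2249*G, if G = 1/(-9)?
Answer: -2249/9 ≈ -249.89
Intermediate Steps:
G = -1/9 ≈ -0.11111
2249*G = 2249*(-1/9) = -2249/9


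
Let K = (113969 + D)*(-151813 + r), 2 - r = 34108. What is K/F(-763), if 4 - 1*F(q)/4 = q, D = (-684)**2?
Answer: -108172322175/3068 ≈ -3.5258e+7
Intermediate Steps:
D = 467856
r = -34106 (r = 2 - 1*34108 = 2 - 34108 = -34106)
F(q) = 16 - 4*q
K = -108172322175 (K = (113969 + 467856)*(-151813 - 34106) = 581825*(-185919) = -108172322175)
K/F(-763) = -108172322175/(16 - 4*(-763)) = -108172322175/(16 + 3052) = -108172322175/3068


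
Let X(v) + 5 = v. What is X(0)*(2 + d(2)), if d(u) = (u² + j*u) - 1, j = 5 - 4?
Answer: -35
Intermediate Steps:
j = 1
d(u) = -1 + u + u² (d(u) = (u² + 1*u) - 1 = (u² + u) - 1 = (u + u²) - 1 = -1 + u + u²)
X(v) = -5 + v
X(0)*(2 + d(2)) = (-5 + 0)*(2 + (-1 + 2 + 2²)) = -5*(2 + (-1 + 2 + 4)) = -5*(2 + 5) = -5*7 = -35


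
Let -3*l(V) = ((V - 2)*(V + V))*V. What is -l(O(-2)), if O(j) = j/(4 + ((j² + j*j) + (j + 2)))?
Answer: -13/324 ≈ -0.040123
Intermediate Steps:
O(j) = j/(6 + j + 2*j²) (O(j) = j/(4 + ((j² + j²) + (2 + j))) = j/(4 + (2*j² + (2 + j))) = j/(4 + (2 + j + 2*j²)) = j/(6 + j + 2*j²))
l(V) = -2*V²*(-2 + V)/3 (l(V) = -(V - 2)*(V + V)*V/3 = -(-2 + V)*(2*V)*V/3 = -2*V*(-2 + V)*V/3 = -2*V²*(-2 + V)/3)
-l(O(-2)) = -2*(-2/(6 - 2 + 2*(-2)²))²*(2 - (-2)/(6 - 2 + 2*(-2)²))/3 = -2*(-2/(6 - 2 + 2*4))²*(2 - (-2)/(6 - 2 + 2*4))/3 = -2*(-2/(6 - 2 + 8))²*(2 - (-2)/(6 - 2 + 8))/3 = -2*(-2/12)²*(2 - (-2)/12)/3 = -2*(-2*1/12)²*(2 - (-2)/12)/3 = -2*(-⅙)²*(2 - 1*(-⅙))/3 = -2*(2 + ⅙)/(3*36) = -2*13/(3*36*6) = -1*13/324 = -13/324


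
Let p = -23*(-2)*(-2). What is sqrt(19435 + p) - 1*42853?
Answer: -42853 + 29*sqrt(23) ≈ -42714.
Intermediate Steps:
p = -92 (p = 46*(-2) = -92)
sqrt(19435 + p) - 1*42853 = sqrt(19435 - 92) - 1*42853 = sqrt(19343) - 42853 = 29*sqrt(23) - 42853 = -42853 + 29*sqrt(23)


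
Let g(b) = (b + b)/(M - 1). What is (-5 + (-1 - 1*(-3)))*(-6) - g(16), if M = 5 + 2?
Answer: 38/3 ≈ 12.667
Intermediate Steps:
M = 7
g(b) = b/3 (g(b) = (b + b)/(7 - 1) = (2*b)/6 = (2*b)*(1/6) = b/3)
(-5 + (-1 - 1*(-3)))*(-6) - g(16) = (-5 + (-1 - 1*(-3)))*(-6) - 16/3 = (-5 + (-1 + 3))*(-6) - 1*16/3 = (-5 + 2)*(-6) - 16/3 = -3*(-6) - 16/3 = 18 - 16/3 = 38/3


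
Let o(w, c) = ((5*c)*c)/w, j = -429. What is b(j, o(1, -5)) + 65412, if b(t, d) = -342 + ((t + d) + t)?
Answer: 64337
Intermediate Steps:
o(w, c) = 5*c²/w (o(w, c) = (5*c²)/w = 5*c²/w)
b(t, d) = -342 + d + 2*t (b(t, d) = -342 + ((d + t) + t) = -342 + (d + 2*t) = -342 + d + 2*t)
b(j, o(1, -5)) + 65412 = (-342 + 5*(-5)²/1 + 2*(-429)) + 65412 = (-342 + 5*25*1 - 858) + 65412 = (-342 + 125 - 858) + 65412 = -1075 + 65412 = 64337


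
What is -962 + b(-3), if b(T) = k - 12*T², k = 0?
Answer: -1070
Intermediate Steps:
b(T) = -12*T² (b(T) = 0 - 12*T² = -12*T²)
-962 + b(-3) = -962 - 12*(-3)² = -962 - 12*9 = -962 - 108 = -1070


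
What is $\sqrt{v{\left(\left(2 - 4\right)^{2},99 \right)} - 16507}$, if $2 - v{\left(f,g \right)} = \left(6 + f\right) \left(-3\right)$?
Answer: $5 i \sqrt{659} \approx 128.35 i$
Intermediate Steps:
$v{\left(f,g \right)} = 20 + 3 f$ ($v{\left(f,g \right)} = 2 - \left(6 + f\right) \left(-3\right) = 2 - \left(-18 - 3 f\right) = 2 + \left(18 + 3 f\right) = 20 + 3 f$)
$\sqrt{v{\left(\left(2 - 4\right)^{2},99 \right)} - 16507} = \sqrt{\left(20 + 3 \left(2 - 4\right)^{2}\right) - 16507} = \sqrt{\left(20 + 3 \left(-2\right)^{2}\right) - 16507} = \sqrt{\left(20 + 3 \cdot 4\right) - 16507} = \sqrt{\left(20 + 12\right) - 16507} = \sqrt{32 - 16507} = \sqrt{-16475} = 5 i \sqrt{659}$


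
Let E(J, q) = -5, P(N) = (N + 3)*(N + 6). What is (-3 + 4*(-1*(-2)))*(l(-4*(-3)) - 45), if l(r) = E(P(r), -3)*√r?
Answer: -225 - 50*√3 ≈ -311.60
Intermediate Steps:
P(N) = (3 + N)*(6 + N)
l(r) = -5*√r
(-3 + 4*(-1*(-2)))*(l(-4*(-3)) - 45) = (-3 + 4*(-1*(-2)))*(-5*2*√3 - 45) = (-3 + 4*2)*(-10*√3 - 45) = (-3 + 8)*(-10*√3 - 45) = 5*(-10*√3 - 45) = 5*(-45 - 10*√3) = -225 - 50*√3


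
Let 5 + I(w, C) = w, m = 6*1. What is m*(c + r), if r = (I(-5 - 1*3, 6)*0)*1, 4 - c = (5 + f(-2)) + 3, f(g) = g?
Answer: -12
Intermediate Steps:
m = 6
I(w, C) = -5 + w
c = -2 (c = 4 - ((5 - 2) + 3) = 4 - (3 + 3) = 4 - 1*6 = 4 - 6 = -2)
r = 0 (r = ((-5 + (-5 - 1*3))*0)*1 = ((-5 + (-5 - 3))*0)*1 = ((-5 - 8)*0)*1 = -13*0*1 = 0*1 = 0)
m*(c + r) = 6*(-2 + 0) = 6*(-2) = -12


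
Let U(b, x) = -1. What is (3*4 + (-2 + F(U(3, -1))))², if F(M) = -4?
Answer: 36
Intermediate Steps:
(3*4 + (-2 + F(U(3, -1))))² = (3*4 + (-2 - 4))² = (12 - 6)² = 6² = 36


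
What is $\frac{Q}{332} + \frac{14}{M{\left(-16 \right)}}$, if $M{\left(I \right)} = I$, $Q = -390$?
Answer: $- \frac{1361}{664} \approx -2.0497$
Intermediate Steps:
$\frac{Q}{332} + \frac{14}{M{\left(-16 \right)}} = - \frac{390}{332} + \frac{14}{-16} = \left(-390\right) \frac{1}{332} + 14 \left(- \frac{1}{16}\right) = - \frac{195}{166} - \frac{7}{8} = - \frac{1361}{664}$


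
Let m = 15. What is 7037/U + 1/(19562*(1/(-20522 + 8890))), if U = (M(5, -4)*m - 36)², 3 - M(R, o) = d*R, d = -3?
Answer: -249631999/535568436 ≈ -0.46611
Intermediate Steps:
M(R, o) = 3 + 3*R (M(R, o) = 3 - (-3)*R = 3 + 3*R)
U = 54756 (U = ((3 + 3*5)*15 - 36)² = ((3 + 15)*15 - 36)² = (18*15 - 36)² = (270 - 36)² = 234² = 54756)
7037/U + 1/(19562*(1/(-20522 + 8890))) = 7037/54756 + 1/(19562*(1/(-20522 + 8890))) = 7037*(1/54756) + 1/(19562*(1/(-11632))) = 7037/54756 + 1/(19562*(-1/11632)) = 7037/54756 + (1/19562)*(-11632) = 7037/54756 - 5816/9781 = -249631999/535568436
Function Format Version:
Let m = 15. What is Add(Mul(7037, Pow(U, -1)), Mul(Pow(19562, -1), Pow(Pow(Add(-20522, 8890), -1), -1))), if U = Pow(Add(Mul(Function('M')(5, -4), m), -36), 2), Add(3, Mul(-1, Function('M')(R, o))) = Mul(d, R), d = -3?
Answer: Rational(-249631999, 535568436) ≈ -0.46611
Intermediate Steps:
Function('M')(R, o) = Add(3, Mul(3, R)) (Function('M')(R, o) = Add(3, Mul(-1, Mul(-3, R))) = Add(3, Mul(3, R)))
U = 54756 (U = Pow(Add(Mul(Add(3, Mul(3, 5)), 15), -36), 2) = Pow(Add(Mul(Add(3, 15), 15), -36), 2) = Pow(Add(Mul(18, 15), -36), 2) = Pow(Add(270, -36), 2) = Pow(234, 2) = 54756)
Add(Mul(7037, Pow(U, -1)), Mul(Pow(19562, -1), Pow(Pow(Add(-20522, 8890), -1), -1))) = Add(Mul(7037, Pow(54756, -1)), Mul(Pow(19562, -1), Pow(Pow(Add(-20522, 8890), -1), -1))) = Add(Mul(7037, Rational(1, 54756)), Mul(Rational(1, 19562), Pow(Pow(-11632, -1), -1))) = Add(Rational(7037, 54756), Mul(Rational(1, 19562), Pow(Rational(-1, 11632), -1))) = Add(Rational(7037, 54756), Mul(Rational(1, 19562), -11632)) = Add(Rational(7037, 54756), Rational(-5816, 9781)) = Rational(-249631999, 535568436)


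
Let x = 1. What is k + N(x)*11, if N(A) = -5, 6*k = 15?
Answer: -105/2 ≈ -52.500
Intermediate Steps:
k = 5/2 (k = (1/6)*15 = 5/2 ≈ 2.5000)
k + N(x)*11 = 5/2 - 5*11 = 5/2 - 55 = -105/2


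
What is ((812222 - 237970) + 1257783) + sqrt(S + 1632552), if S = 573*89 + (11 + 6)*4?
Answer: 1832035 + sqrt(1683617) ≈ 1.8333e+6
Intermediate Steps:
S = 51065 (S = 50997 + 17*4 = 50997 + 68 = 51065)
((812222 - 237970) + 1257783) + sqrt(S + 1632552) = ((812222 - 237970) + 1257783) + sqrt(51065 + 1632552) = (574252 + 1257783) + sqrt(1683617) = 1832035 + sqrt(1683617)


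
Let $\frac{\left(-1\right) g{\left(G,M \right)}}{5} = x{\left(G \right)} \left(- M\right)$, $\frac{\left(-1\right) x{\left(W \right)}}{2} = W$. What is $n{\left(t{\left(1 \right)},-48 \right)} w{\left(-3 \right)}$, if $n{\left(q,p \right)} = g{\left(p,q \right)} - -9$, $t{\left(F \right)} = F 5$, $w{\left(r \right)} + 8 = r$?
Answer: $-26499$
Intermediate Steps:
$x{\left(W \right)} = - 2 W$
$w{\left(r \right)} = -8 + r$
$t{\left(F \right)} = 5 F$
$g{\left(G,M \right)} = - 10 G M$ ($g{\left(G,M \right)} = - 5 - 2 G \left(- M\right) = - 5 \cdot 2 G M = - 10 G M$)
$n{\left(q,p \right)} = 9 - 10 p q$ ($n{\left(q,p \right)} = - 10 p q - -9 = - 10 p q + 9 = 9 - 10 p q$)
$n{\left(t{\left(1 \right)},-48 \right)} w{\left(-3 \right)} = \left(9 - - 480 \cdot 5 \cdot 1\right) \left(-8 - 3\right) = \left(9 - \left(-480\right) 5\right) \left(-11\right) = \left(9 + 2400\right) \left(-11\right) = 2409 \left(-11\right) = -26499$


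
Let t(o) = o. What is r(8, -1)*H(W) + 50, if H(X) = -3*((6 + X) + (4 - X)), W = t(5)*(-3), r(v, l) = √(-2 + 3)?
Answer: 20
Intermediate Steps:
r(v, l) = 1 (r(v, l) = √1 = 1)
W = -15 (W = 5*(-3) = -15)
H(X) = -30 (H(X) = -3*10 = -30)
r(8, -1)*H(W) + 50 = 1*(-30) + 50 = -30 + 50 = 20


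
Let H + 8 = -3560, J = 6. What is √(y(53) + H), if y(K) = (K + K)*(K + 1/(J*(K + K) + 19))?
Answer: 2*√219892670/655 ≈ 45.279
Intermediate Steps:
H = -3568 (H = -8 - 3560 = -3568)
y(K) = 2*K*(K + 1/(19 + 12*K)) (y(K) = (K + K)*(K + 1/(6*(K + K) + 19)) = (2*K)*(K + 1/(6*(2*K) + 19)) = (2*K)*(K + 1/(12*K + 19)) = (2*K)*(K + 1/(19 + 12*K)) = 2*K*(K + 1/(19 + 12*K)))
√(y(53) + H) = √(2*53*(1 + 12*53² + 19*53)/(19 + 12*53) - 3568) = √(2*53*(1 + 12*2809 + 1007)/(19 + 636) - 3568) = √(2*53*(1 + 33708 + 1007)/655 - 3568) = √(2*53*(1/655)*34716 - 3568) = √(3679896/655 - 3568) = √(1342856/655) = 2*√219892670/655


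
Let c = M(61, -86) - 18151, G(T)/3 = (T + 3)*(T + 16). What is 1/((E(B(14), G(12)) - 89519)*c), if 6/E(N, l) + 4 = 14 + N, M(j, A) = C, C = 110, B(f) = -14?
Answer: 2/3230078681 ≈ 6.1918e-10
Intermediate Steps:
M(j, A) = 110
G(T) = 3*(3 + T)*(16 + T) (G(T) = 3*((T + 3)*(T + 16)) = 3*((3 + T)*(16 + T)) = 3*(3 + T)*(16 + T))
E(N, l) = 6/(10 + N) (E(N, l) = 6/(-4 + (14 + N)) = 6/(10 + N))
c = -18041 (c = 110 - 18151 = -18041)
1/((E(B(14), G(12)) - 89519)*c) = 1/(6/(10 - 14) - 89519*(-18041)) = -1/18041/(6/(-4) - 89519) = -1/18041/(6*(-¼) - 89519) = -1/18041/(-3/2 - 89519) = -1/18041/(-179041/2) = -2/179041*(-1/18041) = 2/3230078681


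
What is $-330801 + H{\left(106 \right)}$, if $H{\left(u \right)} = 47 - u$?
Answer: $-330860$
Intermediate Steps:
$-330801 + H{\left(106 \right)} = -330801 + \left(47 - 106\right) = -330801 - 59 = -330860$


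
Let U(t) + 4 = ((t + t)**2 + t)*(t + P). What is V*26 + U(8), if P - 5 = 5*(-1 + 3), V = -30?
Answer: 5288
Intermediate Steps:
P = 15 (P = 5 + 5*(-1 + 3) = 5 + 5*2 = 5 + 10 = 15)
U(t) = -4 + (15 + t)*(t + 4*t**2) (U(t) = -4 + ((t + t)**2 + t)*(t + 15) = -4 + ((2*t)**2 + t)*(15 + t) = -4 + (4*t**2 + t)*(15 + t) = -4 + (t + 4*t**2)*(15 + t) = -4 + (15 + t)*(t + 4*t**2))
V*26 + U(8) = -30*26 + (-4 + 4*8**3 + 15*8 + 61*8**2) = -780 + (-4 + 4*512 + 120 + 61*64) = -780 + (-4 + 2048 + 120 + 3904) = -780 + 6068 = 5288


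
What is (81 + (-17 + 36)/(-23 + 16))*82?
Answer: 44936/7 ≈ 6419.4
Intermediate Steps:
(81 + (-17 + 36)/(-23 + 16))*82 = (81 + 19/(-7))*82 = (81 + 19*(-⅐))*82 = (81 - 19/7)*82 = (548/7)*82 = 44936/7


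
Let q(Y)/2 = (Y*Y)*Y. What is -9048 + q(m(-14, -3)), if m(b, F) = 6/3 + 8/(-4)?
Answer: -9048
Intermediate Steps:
m(b, F) = 0 (m(b, F) = 6*(⅓) + 8*(-¼) = 2 - 2 = 0)
q(Y) = 2*Y³ (q(Y) = 2*((Y*Y)*Y) = 2*(Y²*Y) = 2*Y³)
-9048 + q(m(-14, -3)) = -9048 + 2*0³ = -9048 + 2*0 = -9048 + 0 = -9048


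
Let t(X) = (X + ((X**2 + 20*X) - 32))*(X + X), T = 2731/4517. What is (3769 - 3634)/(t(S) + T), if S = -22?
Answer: 609795/1990211 ≈ 0.30640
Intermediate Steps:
T = 2731/4517 (T = 2731*(1/4517) = 2731/4517 ≈ 0.60460)
t(X) = 2*X*(-32 + X**2 + 21*X) (t(X) = (X + (-32 + X**2 + 20*X))*(2*X) = (-32 + X**2 + 21*X)*(2*X) = 2*X*(-32 + X**2 + 21*X))
(3769 - 3634)/(t(S) + T) = (3769 - 3634)/(2*(-22)*(-32 + (-22)**2 + 21*(-22)) + 2731/4517) = 135/(2*(-22)*(-32 + 484 - 462) + 2731/4517) = 135/(2*(-22)*(-10) + 2731/4517) = 135/(440 + 2731/4517) = 135/(1990211/4517) = 135*(4517/1990211) = 609795/1990211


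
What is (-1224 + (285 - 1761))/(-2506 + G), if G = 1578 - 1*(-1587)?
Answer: -2700/659 ≈ -4.0971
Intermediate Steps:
G = 3165 (G = 1578 + 1587 = 3165)
(-1224 + (285 - 1761))/(-2506 + G) = (-1224 + (285 - 1761))/(-2506 + 3165) = (-1224 - 1476)/659 = -2700*1/659 = -2700/659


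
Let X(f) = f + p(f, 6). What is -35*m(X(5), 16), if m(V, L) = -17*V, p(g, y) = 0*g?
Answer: 2975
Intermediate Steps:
p(g, y) = 0
X(f) = f (X(f) = f + 0 = f)
-35*m(X(5), 16) = -(-595)*5 = -35*(-85) = 2975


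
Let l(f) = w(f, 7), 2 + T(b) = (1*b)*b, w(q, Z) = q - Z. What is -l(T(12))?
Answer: -135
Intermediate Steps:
T(b) = -2 + b² (T(b) = -2 + (1*b)*b = -2 + b*b = -2 + b²)
l(f) = -7 + f (l(f) = f - 1*7 = f - 7 = -7 + f)
-l(T(12)) = -(-7 + (-2 + 12²)) = -(-7 + (-2 + 144)) = -(-7 + 142) = -1*135 = -135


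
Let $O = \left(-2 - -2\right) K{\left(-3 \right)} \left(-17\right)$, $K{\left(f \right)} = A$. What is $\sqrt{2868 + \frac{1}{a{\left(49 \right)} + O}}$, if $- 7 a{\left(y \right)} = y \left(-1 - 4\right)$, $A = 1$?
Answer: $\frac{\sqrt{3513335}}{35} \approx 53.554$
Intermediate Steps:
$K{\left(f \right)} = 1$
$O = 0$ ($O = \left(-2 - -2\right) 1 \left(-17\right) = \left(-2 + 2\right) 1 \left(-17\right) = 0 \cdot 1 \left(-17\right) = 0 \left(-17\right) = 0$)
$a{\left(y \right)} = \frac{5 y}{7}$ ($a{\left(y \right)} = - \frac{y \left(-1 - 4\right)}{7} = - \frac{y \left(-5\right)}{7} = - \frac{\left(-5\right) y}{7} = \frac{5 y}{7}$)
$\sqrt{2868 + \frac{1}{a{\left(49 \right)} + O}} = \sqrt{2868 + \frac{1}{\frac{5}{7} \cdot 49 + 0}} = \sqrt{2868 + \frac{1}{35 + 0}} = \sqrt{2868 + \frac{1}{35}} = \sqrt{\frac{100381}{35}} = \frac{\sqrt{3513335}}{35}$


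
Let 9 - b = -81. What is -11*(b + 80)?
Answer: -1870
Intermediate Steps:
b = 90 (b = 9 - 1*(-81) = 9 + 81 = 90)
-11*(b + 80) = -11*(90 + 80) = -11*170 = -1870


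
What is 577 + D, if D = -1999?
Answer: -1422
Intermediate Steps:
577 + D = 577 - 1999 = -1422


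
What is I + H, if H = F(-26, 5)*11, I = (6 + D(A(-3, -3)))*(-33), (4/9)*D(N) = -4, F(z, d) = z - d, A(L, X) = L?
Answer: -242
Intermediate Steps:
D(N) = -9 (D(N) = (9/4)*(-4) = -9)
I = 99 (I = (6 - 9)*(-33) = -3*(-33) = 99)
H = -341 (H = (-26 - 1*5)*11 = (-26 - 5)*11 = -31*11 = -341)
I + H = 99 - 341 = -242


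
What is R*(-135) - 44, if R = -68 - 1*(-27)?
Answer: 5491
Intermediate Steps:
R = -41 (R = -68 + 27 = -41)
R*(-135) - 44 = -41*(-135) - 44 = 5535 - 44 = 5491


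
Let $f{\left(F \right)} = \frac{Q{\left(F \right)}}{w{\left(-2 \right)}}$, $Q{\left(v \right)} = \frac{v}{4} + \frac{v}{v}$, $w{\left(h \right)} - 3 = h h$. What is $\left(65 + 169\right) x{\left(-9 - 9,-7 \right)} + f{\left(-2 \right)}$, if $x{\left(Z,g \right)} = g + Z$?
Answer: $- \frac{81899}{14} \approx -5849.9$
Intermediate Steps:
$w{\left(h \right)} = 3 + h^{2}$ ($w{\left(h \right)} = 3 + h h = 3 + h^{2}$)
$Q{\left(v \right)} = 1 + \frac{v}{4}$ ($Q{\left(v \right)} = v \frac{1}{4} + 1 = \frac{v}{4} + 1 = 1 + \frac{v}{4}$)
$x{\left(Z,g \right)} = Z + g$
$f{\left(F \right)} = \frac{1}{7} + \frac{F}{28}$ ($f{\left(F \right)} = \frac{1 + \frac{F}{4}}{3 + \left(-2\right)^{2}} = \frac{1 + \frac{F}{4}}{3 + 4} = \frac{1 + \frac{F}{4}}{7} = \left(1 + \frac{F}{4}\right) \frac{1}{7} = \frac{1}{7} + \frac{F}{28}$)
$\left(65 + 169\right) x{\left(-9 - 9,-7 \right)} + f{\left(-2 \right)} = \left(65 + 169\right) \left(\left(-9 - 9\right) - 7\right) + \left(\frac{1}{7} + \frac{1}{28} \left(-2\right)\right) = 234 \left(\left(-9 - 9\right) - 7\right) + \left(\frac{1}{7} - \frac{1}{14}\right) = 234 \left(-18 - 7\right) + \frac{1}{14} = 234 \left(-25\right) + \frac{1}{14} = -5850 + \frac{1}{14} = - \frac{81899}{14}$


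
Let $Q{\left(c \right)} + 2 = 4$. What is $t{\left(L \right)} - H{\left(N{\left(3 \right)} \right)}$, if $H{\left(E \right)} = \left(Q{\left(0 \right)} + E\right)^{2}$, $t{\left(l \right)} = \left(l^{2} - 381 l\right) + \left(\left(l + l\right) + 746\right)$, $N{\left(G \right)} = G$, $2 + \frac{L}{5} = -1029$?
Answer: $28528491$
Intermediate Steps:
$L = -5155$ ($L = -10 + 5 \left(-1029\right) = -10 - 5145 = -5155$)
$Q{\left(c \right)} = 2$ ($Q{\left(c \right)} = -2 + 4 = 2$)
$t{\left(l \right)} = 746 + l^{2} - 379 l$ ($t{\left(l \right)} = \left(l^{2} - 381 l\right) + \left(2 l + 746\right) = \left(l^{2} - 381 l\right) + \left(746 + 2 l\right) = 746 + l^{2} - 379 l$)
$H{\left(E \right)} = \left(2 + E\right)^{2}$
$t{\left(L \right)} - H{\left(N{\left(3 \right)} \right)} = \left(746 + \left(-5155\right)^{2} - -1953745\right) - \left(2 + 3\right)^{2} = \left(746 + 26574025 + 1953745\right) - 5^{2} = 28528516 - 25 = 28528491$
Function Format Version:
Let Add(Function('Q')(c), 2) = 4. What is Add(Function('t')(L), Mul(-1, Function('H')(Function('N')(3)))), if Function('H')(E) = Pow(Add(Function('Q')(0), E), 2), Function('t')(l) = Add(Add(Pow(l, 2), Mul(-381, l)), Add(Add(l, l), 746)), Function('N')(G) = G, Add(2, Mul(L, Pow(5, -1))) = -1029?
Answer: 28528491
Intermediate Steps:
L = -5155 (L = Add(-10, Mul(5, -1029)) = Add(-10, -5145) = -5155)
Function('Q')(c) = 2 (Function('Q')(c) = Add(-2, 4) = 2)
Function('t')(l) = Add(746, Pow(l, 2), Mul(-379, l)) (Function('t')(l) = Add(Add(Pow(l, 2), Mul(-381, l)), Add(Mul(2, l), 746)) = Add(Add(Pow(l, 2), Mul(-381, l)), Add(746, Mul(2, l))) = Add(746, Pow(l, 2), Mul(-379, l)))
Function('H')(E) = Pow(Add(2, E), 2)
Add(Function('t')(L), Mul(-1, Function('H')(Function('N')(3)))) = Add(Add(746, Pow(-5155, 2), Mul(-379, -5155)), Mul(-1, Pow(Add(2, 3), 2))) = Add(Add(746, 26574025, 1953745), Mul(-1, Pow(5, 2))) = Add(28528516, Mul(-1, 25)) = Add(28528516, -25) = 28528491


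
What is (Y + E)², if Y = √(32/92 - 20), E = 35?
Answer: 27723/23 + 140*I*√2599/23 ≈ 1205.3 + 310.32*I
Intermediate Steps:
Y = 2*I*√2599/23 (Y = √(32*(1/92) - 20) = √(8/23 - 20) = √(-452/23) = 2*I*√2599/23 ≈ 4.4331*I)
(Y + E)² = (2*I*√2599/23 + 35)² = (35 + 2*I*√2599/23)²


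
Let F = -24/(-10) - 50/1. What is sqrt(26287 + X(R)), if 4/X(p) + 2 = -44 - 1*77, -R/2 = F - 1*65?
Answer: sqrt(397695531)/123 ≈ 162.13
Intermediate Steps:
F = -238/5 (F = -24*(-1/10) - 50*1 = 12/5 - 50 = -238/5 ≈ -47.600)
R = 1126/5 (R = -2*(-238/5 - 1*65) = -2*(-238/5 - 65) = -2*(-563/5) = 1126/5 ≈ 225.20)
X(p) = -4/123 (X(p) = 4/(-2 + (-44 - 1*77)) = 4/(-2 + (-44 - 77)) = 4/(-2 - 121) = 4/(-123) = 4*(-1/123) = -4/123)
sqrt(26287 + X(R)) = sqrt(26287 - 4/123) = sqrt(3233297/123) = sqrt(397695531)/123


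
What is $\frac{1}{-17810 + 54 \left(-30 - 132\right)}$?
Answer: $- \frac{1}{26558} \approx -3.7653 \cdot 10^{-5}$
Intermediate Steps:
$\frac{1}{-17810 + 54 \left(-30 - 132\right)} = \frac{1}{-17810 + 54 \left(-162\right)} = \frac{1}{-17810 - 8748} = \frac{1}{-26558} = - \frac{1}{26558}$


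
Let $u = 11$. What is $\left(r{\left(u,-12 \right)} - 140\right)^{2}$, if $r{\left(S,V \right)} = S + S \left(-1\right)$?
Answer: $19600$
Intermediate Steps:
$r{\left(S,V \right)} = 0$ ($r{\left(S,V \right)} = S - S = 0$)
$\left(r{\left(u,-12 \right)} - 140\right)^{2} = \left(0 - 140\right)^{2} = \left(-140\right)^{2} = 19600$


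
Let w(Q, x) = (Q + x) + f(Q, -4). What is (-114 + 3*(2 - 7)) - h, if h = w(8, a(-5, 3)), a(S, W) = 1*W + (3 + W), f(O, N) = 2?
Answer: -148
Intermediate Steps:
a(S, W) = 3 + 2*W (a(S, W) = W + (3 + W) = 3 + 2*W)
w(Q, x) = 2 + Q + x (w(Q, x) = (Q + x) + 2 = 2 + Q + x)
h = 19 (h = 2 + 8 + (3 + 2*3) = 2 + 8 + (3 + 6) = 2 + 8 + 9 = 19)
(-114 + 3*(2 - 7)) - h = (-114 + 3*(2 - 7)) - 1*19 = (-114 + 3*(-5)) - 19 = (-114 - 15) - 19 = -129 - 19 = -148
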